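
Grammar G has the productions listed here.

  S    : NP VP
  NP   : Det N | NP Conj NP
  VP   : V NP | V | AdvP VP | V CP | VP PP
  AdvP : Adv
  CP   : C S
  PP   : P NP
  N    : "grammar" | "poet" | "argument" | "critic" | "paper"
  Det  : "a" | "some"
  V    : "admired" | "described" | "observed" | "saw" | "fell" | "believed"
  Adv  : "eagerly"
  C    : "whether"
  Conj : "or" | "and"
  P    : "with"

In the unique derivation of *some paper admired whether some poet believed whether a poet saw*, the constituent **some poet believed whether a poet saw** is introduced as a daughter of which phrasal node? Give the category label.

CP

S
  NP
    Det: some
    N: paper
  VP
    V: admired
    CP
      C: whether
      S
        NP
          Det: some
          N: poet
        VP
          V: believed
          CP
            C: whether
            S
              NP
                Det: a
                N: poet
              VP
                V: saw
The span 'some poet believed whether a poet saw' is the S node built by S → NP VP.
Its mother is the CP built by CP → C S.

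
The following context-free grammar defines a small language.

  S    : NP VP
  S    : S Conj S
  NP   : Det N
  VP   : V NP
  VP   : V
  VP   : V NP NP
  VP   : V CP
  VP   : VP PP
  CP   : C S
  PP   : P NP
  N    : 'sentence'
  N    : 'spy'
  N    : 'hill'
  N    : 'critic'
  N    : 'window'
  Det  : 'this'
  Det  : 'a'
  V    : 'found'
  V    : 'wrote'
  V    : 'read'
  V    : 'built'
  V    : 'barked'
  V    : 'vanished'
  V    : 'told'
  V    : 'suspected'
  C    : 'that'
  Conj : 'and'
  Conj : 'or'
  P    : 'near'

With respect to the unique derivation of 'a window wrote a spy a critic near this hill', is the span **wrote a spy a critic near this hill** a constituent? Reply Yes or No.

Yes

[S [NP [Det a] [N window]] [VP [VP [V wrote] [NP [Det a] [N spy]] [NP [Det a] [N critic]]] [PP [P near] [NP [Det this] [N hill]]]]]
The words 'wrote a spy a critic near this hill' are exhaustively dominated by a single VP node (built by VP → VP PP), so they form a constituent.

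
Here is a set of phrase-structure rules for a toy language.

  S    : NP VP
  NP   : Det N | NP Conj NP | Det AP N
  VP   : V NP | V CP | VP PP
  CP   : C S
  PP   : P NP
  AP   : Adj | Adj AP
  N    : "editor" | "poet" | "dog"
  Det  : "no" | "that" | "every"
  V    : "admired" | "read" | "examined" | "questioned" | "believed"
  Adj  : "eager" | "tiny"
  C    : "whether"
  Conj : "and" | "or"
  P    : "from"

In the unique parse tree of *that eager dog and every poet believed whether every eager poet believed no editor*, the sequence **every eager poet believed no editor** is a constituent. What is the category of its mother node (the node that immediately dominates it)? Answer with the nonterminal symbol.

CP

S
  NP
    NP
      Det: that
      AP
        Adj: eager
      N: dog
    Conj: and
    NP
      Det: every
      N: poet
  VP
    V: believed
    CP
      C: whether
      S
        NP
          Det: every
          AP
            Adj: eager
          N: poet
        VP
          V: believed
          NP
            Det: no
            N: editor
The span 'every eager poet believed no editor' is the S node built by S → NP VP.
Its mother is the CP built by CP → C S.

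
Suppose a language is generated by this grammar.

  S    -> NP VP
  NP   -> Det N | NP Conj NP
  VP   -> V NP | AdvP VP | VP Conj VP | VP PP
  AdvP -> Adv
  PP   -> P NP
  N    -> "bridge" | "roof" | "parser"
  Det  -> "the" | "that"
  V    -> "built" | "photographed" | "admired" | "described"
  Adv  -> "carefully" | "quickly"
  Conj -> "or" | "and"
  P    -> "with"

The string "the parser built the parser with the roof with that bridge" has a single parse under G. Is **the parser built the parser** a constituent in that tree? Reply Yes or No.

No

[S [NP [Det the] [N parser]] [VP [VP [VP [V built] [NP [Det the] [N parser]]] [PP [P with] [NP [Det the] [N roof]]]] [PP [P with] [NP [Det that] [N bridge]]]]]
The smallest constituent containing 'the parser built the parser' is the S spanning 'the parser built the parser with the roof with that bridge'; no single node in the tree dominates exactly the given words.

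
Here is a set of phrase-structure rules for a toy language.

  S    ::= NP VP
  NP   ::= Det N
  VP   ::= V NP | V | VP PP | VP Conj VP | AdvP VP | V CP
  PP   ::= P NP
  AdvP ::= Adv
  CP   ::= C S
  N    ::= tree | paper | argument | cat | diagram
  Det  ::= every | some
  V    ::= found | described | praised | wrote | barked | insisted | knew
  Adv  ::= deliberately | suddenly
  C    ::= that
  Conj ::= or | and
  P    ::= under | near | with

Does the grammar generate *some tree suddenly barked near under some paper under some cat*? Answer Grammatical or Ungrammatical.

Ungrammatical

A P word can never sit immediately before a P word in any string this grammar generates, so the substring 'near under' rules out a derivation.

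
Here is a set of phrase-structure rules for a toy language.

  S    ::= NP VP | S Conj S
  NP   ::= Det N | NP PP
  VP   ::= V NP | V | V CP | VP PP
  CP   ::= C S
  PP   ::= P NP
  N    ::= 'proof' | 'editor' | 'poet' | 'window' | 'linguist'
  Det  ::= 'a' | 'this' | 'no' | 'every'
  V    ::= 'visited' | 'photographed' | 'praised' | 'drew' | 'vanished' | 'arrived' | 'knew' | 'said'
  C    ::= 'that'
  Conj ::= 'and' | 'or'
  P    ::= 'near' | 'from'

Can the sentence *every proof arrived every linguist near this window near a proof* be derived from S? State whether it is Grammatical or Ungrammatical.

Grammatical

S
  NP
    Det: every
    N: proof
  VP
    V: arrived
    NP
      NP
        Det: every
        N: linguist
      PP
        P: near
        NP
          NP
            Det: this
            N: window
          PP
            P: near
            NP
              Det: a
              N: proof
Each bracket corresponds to one application of a listed rule, so the string is derivable from S.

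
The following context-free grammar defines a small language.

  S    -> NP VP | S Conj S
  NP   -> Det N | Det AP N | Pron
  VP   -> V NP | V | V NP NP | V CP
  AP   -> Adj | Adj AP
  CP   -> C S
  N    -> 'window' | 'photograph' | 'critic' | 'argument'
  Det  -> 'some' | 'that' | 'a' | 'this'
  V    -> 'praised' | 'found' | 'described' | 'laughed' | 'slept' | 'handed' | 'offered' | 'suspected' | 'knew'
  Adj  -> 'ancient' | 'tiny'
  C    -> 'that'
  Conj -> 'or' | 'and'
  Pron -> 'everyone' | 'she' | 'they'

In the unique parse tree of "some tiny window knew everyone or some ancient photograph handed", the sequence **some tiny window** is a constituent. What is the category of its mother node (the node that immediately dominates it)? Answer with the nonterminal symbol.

S

[S [S [NP [Det some] [AP [Adj tiny]] [N window]] [VP [V knew] [NP [Pron everyone]]]] [Conj or] [S [NP [Det some] [AP [Adj ancient]] [N photograph]] [VP [V handed]]]]
The span 'some tiny window' is the NP node built by NP → Det AP N.
Its mother is the S built by S → NP VP.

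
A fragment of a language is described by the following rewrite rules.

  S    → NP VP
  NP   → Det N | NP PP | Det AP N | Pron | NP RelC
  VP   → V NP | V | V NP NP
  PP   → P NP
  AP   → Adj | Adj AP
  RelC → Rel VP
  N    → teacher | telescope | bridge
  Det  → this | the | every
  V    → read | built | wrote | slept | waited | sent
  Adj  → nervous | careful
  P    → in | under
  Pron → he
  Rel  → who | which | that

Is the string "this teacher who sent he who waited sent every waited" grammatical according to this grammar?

Ungrammatical

A Det word can never sit immediately before a V word in any string this grammar generates, so the substring 'every waited' rules out a derivation.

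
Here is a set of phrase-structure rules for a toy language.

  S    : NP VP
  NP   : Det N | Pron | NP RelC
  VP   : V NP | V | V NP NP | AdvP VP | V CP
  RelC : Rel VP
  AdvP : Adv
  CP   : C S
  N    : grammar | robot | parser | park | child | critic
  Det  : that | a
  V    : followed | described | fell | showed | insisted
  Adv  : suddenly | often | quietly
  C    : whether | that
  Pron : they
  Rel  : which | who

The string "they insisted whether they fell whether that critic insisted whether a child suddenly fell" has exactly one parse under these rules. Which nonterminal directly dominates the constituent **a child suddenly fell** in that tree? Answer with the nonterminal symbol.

CP

[S [NP [Pron they]] [VP [V insisted] [CP [C whether] [S [NP [Pron they]] [VP [V fell] [CP [C whether] [S [NP [Det that] [N critic]] [VP [V insisted] [CP [C whether] [S [NP [Det a] [N child]] [VP [AdvP [Adv suddenly]] [VP [V fell]]]]]]]]]]]]]
The span 'a child suddenly fell' is the S node built by S → NP VP.
Its mother is the CP built by CP → C S.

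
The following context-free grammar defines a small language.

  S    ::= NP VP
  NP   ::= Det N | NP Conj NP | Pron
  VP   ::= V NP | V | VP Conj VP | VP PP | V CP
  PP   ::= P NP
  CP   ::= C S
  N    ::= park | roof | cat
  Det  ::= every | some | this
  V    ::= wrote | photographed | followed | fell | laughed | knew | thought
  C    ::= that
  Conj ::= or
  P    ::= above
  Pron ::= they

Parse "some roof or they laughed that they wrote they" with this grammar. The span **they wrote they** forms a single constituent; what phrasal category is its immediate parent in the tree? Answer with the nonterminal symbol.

CP

[S [NP [NP [Det some] [N roof]] [Conj or] [NP [Pron they]]] [VP [V laughed] [CP [C that] [S [NP [Pron they]] [VP [V wrote] [NP [Pron they]]]]]]]
The span 'they wrote they' is the S node built by S → NP VP.
Its mother is the CP built by CP → C S.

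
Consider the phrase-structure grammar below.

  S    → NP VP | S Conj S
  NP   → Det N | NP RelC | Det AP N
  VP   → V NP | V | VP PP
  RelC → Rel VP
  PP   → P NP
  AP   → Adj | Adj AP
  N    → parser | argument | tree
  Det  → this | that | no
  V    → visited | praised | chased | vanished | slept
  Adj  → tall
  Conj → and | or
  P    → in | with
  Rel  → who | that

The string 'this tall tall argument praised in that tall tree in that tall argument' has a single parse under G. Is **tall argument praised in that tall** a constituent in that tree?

[S [NP [Det this] [AP [Adj tall] [AP [Adj tall]]] [N argument]] [VP [VP [VP [V praised]] [PP [P in] [NP [Det that] [AP [Adj tall]] [N tree]]]] [PP [P in] [NP [Det that] [AP [Adj tall]] [N argument]]]]]
The smallest constituent containing 'tall argument praised in that tall' is the S spanning 'this tall tall argument praised in that tall tree in that tall argument'; no single node in the tree dominates exactly the given words.

No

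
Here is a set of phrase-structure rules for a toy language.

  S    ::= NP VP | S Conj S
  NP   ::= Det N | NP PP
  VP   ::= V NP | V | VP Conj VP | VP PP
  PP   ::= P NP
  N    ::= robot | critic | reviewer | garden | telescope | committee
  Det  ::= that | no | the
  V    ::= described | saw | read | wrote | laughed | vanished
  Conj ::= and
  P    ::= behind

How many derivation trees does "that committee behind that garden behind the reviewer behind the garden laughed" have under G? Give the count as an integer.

5

Two of the 5 distinct bracketings:
[S [NP [NP [Det that] [N committee]] [PP [P behind] [NP [NP [Det that] [N garden]] [PP [P behind] [NP [NP [Det the] [N reviewer]] [PP [P behind] [NP [Det the] [N garden]]]]]]]] [VP [V laughed]]]
[S [NP [NP [Det that] [N committee]] [PP [P behind] [NP [NP [NP [Det that] [N garden]] [PP [P behind] [NP [Det the] [N reviewer]]]] [PP [P behind] [NP [Det the] [N garden]]]]]] [VP [V laughed]]]
The trees differ in how a recursive rule is bracketed over the same span.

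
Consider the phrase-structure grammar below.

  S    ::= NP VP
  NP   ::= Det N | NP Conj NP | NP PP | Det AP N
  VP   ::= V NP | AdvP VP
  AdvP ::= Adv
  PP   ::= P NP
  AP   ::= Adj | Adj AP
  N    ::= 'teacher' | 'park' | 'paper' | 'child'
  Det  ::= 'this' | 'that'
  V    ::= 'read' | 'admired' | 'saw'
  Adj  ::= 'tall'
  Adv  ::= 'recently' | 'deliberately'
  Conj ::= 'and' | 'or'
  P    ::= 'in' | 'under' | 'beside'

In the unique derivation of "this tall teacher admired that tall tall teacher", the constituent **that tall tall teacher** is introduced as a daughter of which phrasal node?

VP

[S [NP [Det this] [AP [Adj tall]] [N teacher]] [VP [V admired] [NP [Det that] [AP [Adj tall] [AP [Adj tall]]] [N teacher]]]]
The span 'that tall tall teacher' is the NP node built by NP → Det AP N.
Its mother is the VP built by VP → V NP.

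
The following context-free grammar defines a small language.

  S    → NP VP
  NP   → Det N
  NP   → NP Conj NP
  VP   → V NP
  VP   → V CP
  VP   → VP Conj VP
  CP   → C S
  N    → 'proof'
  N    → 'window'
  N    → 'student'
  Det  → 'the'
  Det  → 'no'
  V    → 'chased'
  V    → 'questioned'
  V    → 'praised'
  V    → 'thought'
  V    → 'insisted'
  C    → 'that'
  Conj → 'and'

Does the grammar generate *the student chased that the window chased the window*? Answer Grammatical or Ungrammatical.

Grammatical

S
  NP
    Det: the
    N: student
  VP
    V: chased
    CP
      C: that
      S
        NP
          Det: the
          N: window
        VP
          V: chased
          NP
            Det: the
            N: window
Every word is introduced by a lexical rule and the phrasal rules combine the resulting categories into a single S.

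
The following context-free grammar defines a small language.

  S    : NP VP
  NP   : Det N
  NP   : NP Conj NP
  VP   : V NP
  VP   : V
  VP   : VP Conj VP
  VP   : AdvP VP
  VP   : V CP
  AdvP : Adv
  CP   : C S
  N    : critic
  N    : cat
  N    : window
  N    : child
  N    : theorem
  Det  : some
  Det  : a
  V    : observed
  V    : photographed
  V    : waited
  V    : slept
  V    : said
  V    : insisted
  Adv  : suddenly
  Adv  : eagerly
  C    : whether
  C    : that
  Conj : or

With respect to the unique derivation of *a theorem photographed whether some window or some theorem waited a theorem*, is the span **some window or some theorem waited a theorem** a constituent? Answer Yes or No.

Yes

[S [NP [Det a] [N theorem]] [VP [V photographed] [CP [C whether] [S [NP [NP [Det some] [N window]] [Conj or] [NP [Det some] [N theorem]]] [VP [V waited] [NP [Det a] [N theorem]]]]]]]
The words 'some window or some theorem waited a theorem' are exhaustively dominated by a single S node (built by S → NP VP), so they form a constituent.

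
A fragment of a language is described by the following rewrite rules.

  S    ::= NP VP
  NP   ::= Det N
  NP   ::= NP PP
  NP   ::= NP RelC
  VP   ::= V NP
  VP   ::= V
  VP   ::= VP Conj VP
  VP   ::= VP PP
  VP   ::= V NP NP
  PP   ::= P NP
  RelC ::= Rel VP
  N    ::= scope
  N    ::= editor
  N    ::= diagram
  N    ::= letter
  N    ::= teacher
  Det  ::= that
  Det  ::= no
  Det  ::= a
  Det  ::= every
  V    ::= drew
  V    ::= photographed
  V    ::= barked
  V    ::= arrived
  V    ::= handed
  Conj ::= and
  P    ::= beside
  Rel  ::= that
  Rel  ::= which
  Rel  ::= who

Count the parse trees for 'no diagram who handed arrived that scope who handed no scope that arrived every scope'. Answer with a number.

Two of the 6 distinct bracketings:
[S [NP [NP [Det no] [N diagram]] [RelC [Rel who] [VP [V handed]]]] [VP [V arrived] [NP [NP [Det that] [N scope]] [RelC [Rel who] [VP [V handed] [NP [NP [Det no] [N scope]] [RelC [Rel that] [VP [V arrived] [NP [Det every] [N scope]]]]]]]]]]
[S [NP [NP [Det no] [N diagram]] [RelC [Rel who] [VP [V handed]]]] [VP [V arrived] [NP [NP [Det that] [N scope]] [RelC [Rel who] [VP [V handed] [NP [NP [Det no] [N scope]] [RelC [Rel that] [VP [V arrived]]]] [NP [Det every] [N scope]]]]]]]
The difference turns on whether VP → V NP NP is used at the relevant span, versus an alternative expansion of VP.

6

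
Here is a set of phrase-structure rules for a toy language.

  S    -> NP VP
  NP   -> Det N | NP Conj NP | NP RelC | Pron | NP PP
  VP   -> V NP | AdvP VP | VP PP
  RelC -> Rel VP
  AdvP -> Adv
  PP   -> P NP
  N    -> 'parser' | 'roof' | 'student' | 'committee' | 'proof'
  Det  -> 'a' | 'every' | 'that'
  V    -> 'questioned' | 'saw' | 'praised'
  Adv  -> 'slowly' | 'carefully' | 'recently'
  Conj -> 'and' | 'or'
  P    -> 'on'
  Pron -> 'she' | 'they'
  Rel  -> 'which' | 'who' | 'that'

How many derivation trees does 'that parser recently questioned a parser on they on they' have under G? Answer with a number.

9

Two of the 9 distinct bracketings:
[S [NP [Det that] [N parser]] [VP [AdvP [Adv recently]] [VP [V questioned] [NP [NP [Det a] [N parser]] [PP [P on] [NP [NP [Pron they]] [PP [P on] [NP [Pron they]]]]]]]]]
[S [NP [Det that] [N parser]] [VP [AdvP [Adv recently]] [VP [V questioned] [NP [NP [NP [Det a] [N parser]] [PP [P on] [NP [Pron they]]]] [PP [P on] [NP [Pron they]]]]]]]
The trees differ in how a recursive rule is bracketed over the same span.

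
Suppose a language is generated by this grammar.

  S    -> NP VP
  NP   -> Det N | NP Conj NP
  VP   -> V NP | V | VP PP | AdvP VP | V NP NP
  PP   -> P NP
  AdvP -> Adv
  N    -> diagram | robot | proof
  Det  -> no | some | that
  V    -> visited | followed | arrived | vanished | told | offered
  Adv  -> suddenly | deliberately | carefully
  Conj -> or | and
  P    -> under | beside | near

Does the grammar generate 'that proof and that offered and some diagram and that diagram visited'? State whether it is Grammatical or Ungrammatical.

Ungrammatical

A Det word can never sit immediately before a V word in any string this grammar generates, so the substring 'that offered' rules out a derivation.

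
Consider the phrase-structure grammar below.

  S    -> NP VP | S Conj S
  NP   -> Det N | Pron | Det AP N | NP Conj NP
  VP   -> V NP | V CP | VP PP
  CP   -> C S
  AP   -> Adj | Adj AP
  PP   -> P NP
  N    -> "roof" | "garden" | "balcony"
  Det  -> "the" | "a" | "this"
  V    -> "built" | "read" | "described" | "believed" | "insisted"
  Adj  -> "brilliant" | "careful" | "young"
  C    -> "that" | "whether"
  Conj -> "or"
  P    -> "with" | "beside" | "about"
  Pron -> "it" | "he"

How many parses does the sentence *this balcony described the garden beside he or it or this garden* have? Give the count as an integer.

2

The two bracketings:
[S [NP [Det this] [N balcony]] [VP [VP [V described] [NP [Det the] [N garden]]] [PP [P beside] [NP [NP [Pron he]] [Conj or] [NP [NP [Pron it]] [Conj or] [NP [Det this] [N garden]]]]]]]
[S [NP [Det this] [N balcony]] [VP [VP [V described] [NP [Det the] [N garden]]] [PP [P beside] [NP [NP [NP [Pron he]] [Conj or] [NP [Pron it]]] [Conj or] [NP [Det this] [N garden]]]]]]
The trees differ in how a recursive rule is bracketed over the same span.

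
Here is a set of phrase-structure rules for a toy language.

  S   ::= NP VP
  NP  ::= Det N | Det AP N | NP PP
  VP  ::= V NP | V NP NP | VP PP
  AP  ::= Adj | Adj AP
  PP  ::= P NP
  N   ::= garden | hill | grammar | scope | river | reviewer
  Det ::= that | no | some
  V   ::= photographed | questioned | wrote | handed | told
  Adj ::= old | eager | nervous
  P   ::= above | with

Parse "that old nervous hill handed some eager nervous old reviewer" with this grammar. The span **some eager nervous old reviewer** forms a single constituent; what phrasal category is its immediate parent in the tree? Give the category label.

S
  NP
    Det: that
    AP
      Adj: old
      AP
        Adj: nervous
    N: hill
  VP
    V: handed
    NP
      Det: some
      AP
        Adj: eager
        AP
          Adj: nervous
          AP
            Adj: old
      N: reviewer
The span 'some eager nervous old reviewer' is the NP node built by NP → Det AP N.
Its mother is the VP built by VP → V NP.

VP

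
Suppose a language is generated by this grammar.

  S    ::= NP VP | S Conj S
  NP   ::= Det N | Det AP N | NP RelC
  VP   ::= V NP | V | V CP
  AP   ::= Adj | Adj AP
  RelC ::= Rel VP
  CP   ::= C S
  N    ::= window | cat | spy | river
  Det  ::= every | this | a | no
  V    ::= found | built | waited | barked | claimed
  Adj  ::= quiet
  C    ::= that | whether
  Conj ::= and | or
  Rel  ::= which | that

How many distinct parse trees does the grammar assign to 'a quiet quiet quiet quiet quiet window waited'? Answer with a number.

[S [NP [Det a] [AP [Adj quiet] [AP [Adj quiet] [AP [Adj quiet] [AP [Adj quiet] [AP [Adj quiet]]]]]] [N window]] [VP [V waited]]]
No rule offers an alternative attachment or grouping for any span, so this is the only derivation.

1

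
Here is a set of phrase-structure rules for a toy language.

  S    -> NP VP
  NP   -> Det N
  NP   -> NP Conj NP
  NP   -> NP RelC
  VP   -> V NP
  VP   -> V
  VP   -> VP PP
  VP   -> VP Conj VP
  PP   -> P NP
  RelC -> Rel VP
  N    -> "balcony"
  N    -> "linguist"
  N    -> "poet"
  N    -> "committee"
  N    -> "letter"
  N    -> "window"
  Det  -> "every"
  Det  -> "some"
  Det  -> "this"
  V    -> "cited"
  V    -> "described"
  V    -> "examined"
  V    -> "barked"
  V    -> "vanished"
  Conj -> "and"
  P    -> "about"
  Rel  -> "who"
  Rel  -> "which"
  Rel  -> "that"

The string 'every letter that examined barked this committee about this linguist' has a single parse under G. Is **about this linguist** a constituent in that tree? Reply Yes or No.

Yes

[S [NP [NP [Det every] [N letter]] [RelC [Rel that] [VP [V examined]]]] [VP [VP [V barked] [NP [Det this] [N committee]]] [PP [P about] [NP [Det this] [N linguist]]]]]
The words 'about this linguist' are exhaustively dominated by a single PP node (built by PP → P NP), so they form a constituent.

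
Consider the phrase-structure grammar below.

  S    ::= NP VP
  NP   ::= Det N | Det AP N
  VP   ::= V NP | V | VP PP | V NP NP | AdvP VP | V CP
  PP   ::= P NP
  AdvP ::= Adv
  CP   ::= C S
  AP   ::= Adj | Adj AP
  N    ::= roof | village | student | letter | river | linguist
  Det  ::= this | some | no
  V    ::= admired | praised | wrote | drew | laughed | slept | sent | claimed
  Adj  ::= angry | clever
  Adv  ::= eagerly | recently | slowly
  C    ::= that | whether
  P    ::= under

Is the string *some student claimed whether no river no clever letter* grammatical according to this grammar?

Ungrammatical

For S → NP VP, the only prefix that parses as NP is 'some student', but the remainder 'claimed whether no river no clever letter' is not a VP under these rules.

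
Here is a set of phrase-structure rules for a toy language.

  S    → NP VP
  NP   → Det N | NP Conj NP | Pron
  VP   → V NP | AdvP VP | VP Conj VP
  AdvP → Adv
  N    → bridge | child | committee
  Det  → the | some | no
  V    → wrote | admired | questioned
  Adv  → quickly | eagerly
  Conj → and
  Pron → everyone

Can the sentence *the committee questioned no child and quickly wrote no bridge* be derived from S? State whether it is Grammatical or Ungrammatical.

S
  NP
    Det: the
    N: committee
  VP
    VP
      V: questioned
      NP
        Det: no
        N: child
    Conj: and
    VP
      AdvP
        Adv: quickly
      VP
        V: wrote
        NP
          Det: no
          N: bridge
Each bracket corresponds to one application of a listed rule, so the string is derivable from S.

Grammatical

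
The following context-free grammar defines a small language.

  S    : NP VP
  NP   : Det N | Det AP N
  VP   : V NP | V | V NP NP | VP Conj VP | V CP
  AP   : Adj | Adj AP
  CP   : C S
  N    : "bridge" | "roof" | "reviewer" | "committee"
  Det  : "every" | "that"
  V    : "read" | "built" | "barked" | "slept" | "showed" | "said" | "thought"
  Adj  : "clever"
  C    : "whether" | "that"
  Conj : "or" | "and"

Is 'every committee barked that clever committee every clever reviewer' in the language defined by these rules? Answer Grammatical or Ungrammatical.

[S [NP [Det every] [N committee]] [VP [V barked] [NP [Det that] [AP [Adj clever]] [N committee]] [NP [Det every] [AP [Adj clever]] [N reviewer]]]]
Each bracket corresponds to one application of a listed rule, so the string is derivable from S.

Grammatical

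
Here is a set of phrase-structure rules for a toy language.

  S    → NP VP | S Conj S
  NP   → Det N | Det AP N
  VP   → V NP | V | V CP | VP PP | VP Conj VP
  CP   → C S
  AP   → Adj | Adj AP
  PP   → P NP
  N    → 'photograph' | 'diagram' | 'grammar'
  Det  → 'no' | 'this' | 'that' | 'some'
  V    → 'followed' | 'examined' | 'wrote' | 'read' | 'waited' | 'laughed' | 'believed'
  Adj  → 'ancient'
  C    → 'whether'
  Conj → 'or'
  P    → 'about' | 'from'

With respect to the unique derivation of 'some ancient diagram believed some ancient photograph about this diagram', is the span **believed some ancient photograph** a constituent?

[S [NP [Det some] [AP [Adj ancient]] [N diagram]] [VP [VP [V believed] [NP [Det some] [AP [Adj ancient]] [N photograph]]] [PP [P about] [NP [Det this] [N diagram]]]]]
The words 'believed some ancient photograph' are exhaustively dominated by a single VP node (built by VP → V NP), so they form a constituent.

Yes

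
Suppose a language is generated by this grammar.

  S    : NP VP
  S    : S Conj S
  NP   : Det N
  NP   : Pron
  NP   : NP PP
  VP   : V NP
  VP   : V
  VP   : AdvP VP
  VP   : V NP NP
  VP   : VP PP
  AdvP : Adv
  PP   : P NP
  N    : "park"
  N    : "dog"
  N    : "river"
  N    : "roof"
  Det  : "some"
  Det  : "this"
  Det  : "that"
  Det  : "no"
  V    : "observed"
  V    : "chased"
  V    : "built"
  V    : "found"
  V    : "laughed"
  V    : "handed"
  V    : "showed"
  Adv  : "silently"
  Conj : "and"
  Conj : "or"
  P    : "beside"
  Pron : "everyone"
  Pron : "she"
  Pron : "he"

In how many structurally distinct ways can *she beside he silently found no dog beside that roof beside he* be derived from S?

9

Two of the 9 distinct bracketings:
[S [NP [NP [Pron she]] [PP [P beside] [NP [Pron he]]]] [VP [AdvP [Adv silently]] [VP [V found] [NP [NP [Det no] [N dog]] [PP [P beside] [NP [NP [Det that] [N roof]] [PP [P beside] [NP [Pron he]]]]]]]]]
[S [NP [NP [Pron she]] [PP [P beside] [NP [Pron he]]]] [VP [AdvP [Adv silently]] [VP [V found] [NP [NP [NP [Det no] [N dog]] [PP [P beside] [NP [Det that] [N roof]]]] [PP [P beside] [NP [Pron he]]]]]]]
The trees differ in how a recursive rule is bracketed over the same span.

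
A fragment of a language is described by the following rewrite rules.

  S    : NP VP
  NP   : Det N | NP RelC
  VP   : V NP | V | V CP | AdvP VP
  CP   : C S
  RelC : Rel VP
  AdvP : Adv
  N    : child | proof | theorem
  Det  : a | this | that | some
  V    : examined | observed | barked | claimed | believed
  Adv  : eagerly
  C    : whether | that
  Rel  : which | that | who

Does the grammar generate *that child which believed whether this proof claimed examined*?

[S [NP [NP [Det that] [N child]] [RelC [Rel which] [VP [V believed] [CP [C whether] [S [NP [Det this] [N proof]] [VP [V claimed]]]]]]] [VP [V examined]]]
The bracketing above is licensed at every node by one of the given productions, with S at the root.

Grammatical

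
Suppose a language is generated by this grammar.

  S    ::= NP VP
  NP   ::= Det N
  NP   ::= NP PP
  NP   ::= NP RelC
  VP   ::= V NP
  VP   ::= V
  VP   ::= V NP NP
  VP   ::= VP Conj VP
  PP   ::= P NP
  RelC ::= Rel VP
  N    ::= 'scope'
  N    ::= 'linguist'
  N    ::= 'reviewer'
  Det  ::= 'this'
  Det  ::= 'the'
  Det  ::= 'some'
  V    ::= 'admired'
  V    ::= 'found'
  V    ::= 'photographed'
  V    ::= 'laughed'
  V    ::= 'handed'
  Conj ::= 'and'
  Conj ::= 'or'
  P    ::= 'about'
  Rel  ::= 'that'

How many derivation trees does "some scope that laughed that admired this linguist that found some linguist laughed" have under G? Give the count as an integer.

Two of the 3 distinct bracketings:
[S [NP [NP [NP [Det some] [N scope]] [RelC [Rel that] [VP [V laughed]]]] [RelC [Rel that] [VP [V admired] [NP [NP [Det this] [N linguist]] [RelC [Rel that] [VP [V found] [NP [Det some] [N linguist]]]]]]]] [VP [V laughed]]]
[S [NP [NP [NP [Det some] [N scope]] [RelC [Rel that] [VP [V laughed]]]] [RelC [Rel that] [VP [V admired] [NP [NP [Det this] [N linguist]] [RelC [Rel that] [VP [V found]]]] [NP [Det some] [N linguist]]]]] [VP [V laughed]]]
The difference turns on whether VP → V NP is used at the relevant span, versus an alternative expansion of VP.

3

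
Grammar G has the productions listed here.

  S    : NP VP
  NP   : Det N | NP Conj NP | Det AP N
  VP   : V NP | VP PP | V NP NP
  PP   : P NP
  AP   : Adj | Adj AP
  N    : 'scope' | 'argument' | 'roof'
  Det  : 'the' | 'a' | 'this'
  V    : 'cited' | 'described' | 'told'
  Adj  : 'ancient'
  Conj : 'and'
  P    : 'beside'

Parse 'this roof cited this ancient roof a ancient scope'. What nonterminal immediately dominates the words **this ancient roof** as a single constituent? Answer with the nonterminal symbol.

NP

S
  NP
    Det: this
    N: roof
  VP
    V: cited
    NP
      Det: this
      AP
        Adj: ancient
      N: roof
    NP
      Det: a
      AP
        Adj: ancient
      N: scope
The span 'this ancient roof' is the NP node built by NP → Det AP N.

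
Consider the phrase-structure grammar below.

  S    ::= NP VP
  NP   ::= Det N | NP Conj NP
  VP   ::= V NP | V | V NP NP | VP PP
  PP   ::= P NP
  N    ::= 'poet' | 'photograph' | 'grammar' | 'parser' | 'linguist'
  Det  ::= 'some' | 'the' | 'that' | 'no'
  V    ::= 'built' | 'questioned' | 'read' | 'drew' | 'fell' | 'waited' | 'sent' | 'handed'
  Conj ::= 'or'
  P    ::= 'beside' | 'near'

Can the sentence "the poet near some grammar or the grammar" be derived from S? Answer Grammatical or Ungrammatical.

For S → NP VP, the only prefix that parses as NP is 'the poet', but the remainder 'near some grammar or the grammar' is not a VP under these rules.

Ungrammatical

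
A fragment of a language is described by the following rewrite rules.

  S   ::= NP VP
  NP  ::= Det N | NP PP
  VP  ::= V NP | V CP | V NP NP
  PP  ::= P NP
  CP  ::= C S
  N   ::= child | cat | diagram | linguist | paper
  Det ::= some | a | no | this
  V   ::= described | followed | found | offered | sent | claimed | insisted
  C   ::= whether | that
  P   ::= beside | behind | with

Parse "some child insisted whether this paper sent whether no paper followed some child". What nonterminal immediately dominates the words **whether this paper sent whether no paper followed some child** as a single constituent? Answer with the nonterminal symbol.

CP

[S [NP [Det some] [N child]] [VP [V insisted] [CP [C whether] [S [NP [Det this] [N paper]] [VP [V sent] [CP [C whether] [S [NP [Det no] [N paper]] [VP [V followed] [NP [Det some] [N child]]]]]]]]]]
The span 'whether this paper sent whether no paper followed some child' is the CP node built by CP → C S.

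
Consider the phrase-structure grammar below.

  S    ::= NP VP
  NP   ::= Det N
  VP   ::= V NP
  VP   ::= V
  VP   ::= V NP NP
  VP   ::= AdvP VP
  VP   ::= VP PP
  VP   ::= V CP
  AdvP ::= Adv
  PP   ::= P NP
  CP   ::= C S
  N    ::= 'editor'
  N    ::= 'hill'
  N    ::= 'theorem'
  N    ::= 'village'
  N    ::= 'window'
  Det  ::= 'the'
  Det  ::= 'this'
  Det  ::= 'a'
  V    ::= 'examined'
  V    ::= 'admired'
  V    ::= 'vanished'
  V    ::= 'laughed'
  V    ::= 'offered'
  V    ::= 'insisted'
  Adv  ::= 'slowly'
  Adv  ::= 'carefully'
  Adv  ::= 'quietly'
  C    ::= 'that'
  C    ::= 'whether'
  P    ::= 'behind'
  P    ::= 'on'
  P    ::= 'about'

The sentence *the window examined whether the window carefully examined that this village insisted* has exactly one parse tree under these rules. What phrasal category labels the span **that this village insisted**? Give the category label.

CP

[S [NP [Det the] [N window]] [VP [V examined] [CP [C whether] [S [NP [Det the] [N window]] [VP [AdvP [Adv carefully]] [VP [V examined] [CP [C that] [S [NP [Det this] [N village]] [VP [V insisted]]]]]]]]]]
The span 'that this village insisted' is the CP node built by CP → C S.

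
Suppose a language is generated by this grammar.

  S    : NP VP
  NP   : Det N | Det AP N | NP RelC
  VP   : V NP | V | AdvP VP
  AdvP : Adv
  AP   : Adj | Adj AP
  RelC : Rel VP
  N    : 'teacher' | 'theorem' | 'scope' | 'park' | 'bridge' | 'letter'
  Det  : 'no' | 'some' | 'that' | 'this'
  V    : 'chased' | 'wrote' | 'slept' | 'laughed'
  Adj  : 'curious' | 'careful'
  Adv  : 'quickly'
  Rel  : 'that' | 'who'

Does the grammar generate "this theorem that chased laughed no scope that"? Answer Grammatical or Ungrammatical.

Ungrammatical

For S → NP VP, every NP-prefix leaves a non-VP remainder: after 'this theorem' the remainder is not a VP; after 'this theorem that chased' the remainder is not a VP.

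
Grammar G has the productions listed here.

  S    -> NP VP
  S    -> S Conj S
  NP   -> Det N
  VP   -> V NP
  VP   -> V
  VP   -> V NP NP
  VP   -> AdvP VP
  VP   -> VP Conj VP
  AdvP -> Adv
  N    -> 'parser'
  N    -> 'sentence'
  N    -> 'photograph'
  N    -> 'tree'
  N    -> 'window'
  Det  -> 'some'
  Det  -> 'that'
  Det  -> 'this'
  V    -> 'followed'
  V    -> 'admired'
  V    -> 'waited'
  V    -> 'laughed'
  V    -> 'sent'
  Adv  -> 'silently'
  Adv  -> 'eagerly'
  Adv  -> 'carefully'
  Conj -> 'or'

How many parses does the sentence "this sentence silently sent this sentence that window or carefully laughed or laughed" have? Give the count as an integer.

Two of the 7 distinct bracketings:
[S [NP [Det this] [N sentence]] [VP [AdvP [Adv silently]] [VP [VP [V sent] [NP [Det this] [N sentence]] [NP [Det that] [N window]]] [Conj or] [VP [AdvP [Adv carefully]] [VP [VP [V laughed]] [Conj or] [VP [V laughed]]]]]]]
[S [NP [Det this] [N sentence]] [VP [AdvP [Adv silently]] [VP [VP [V sent] [NP [Det this] [N sentence]] [NP [Det that] [N window]]] [Conj or] [VP [VP [AdvP [Adv carefully]] [VP [V laughed]]] [Conj or] [VP [V laughed]]]]]]
The trees differ in how a recursive rule is bracketed over the same span.

7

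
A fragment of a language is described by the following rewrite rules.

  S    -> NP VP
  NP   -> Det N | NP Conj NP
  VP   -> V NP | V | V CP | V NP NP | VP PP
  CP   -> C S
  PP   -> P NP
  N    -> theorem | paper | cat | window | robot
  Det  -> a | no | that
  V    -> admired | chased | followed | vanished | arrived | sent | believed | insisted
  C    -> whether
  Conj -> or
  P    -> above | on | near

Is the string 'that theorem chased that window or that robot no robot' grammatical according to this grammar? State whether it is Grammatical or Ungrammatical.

Grammatical

S
  NP
    Det: that
    N: theorem
  VP
    V: chased
    NP
      NP
        Det: that
        N: window
      Conj: or
      NP
        Det: that
        N: robot
    NP
      Det: no
      N: robot
The bracketing above is licensed at every node by one of the given productions, with S at the root.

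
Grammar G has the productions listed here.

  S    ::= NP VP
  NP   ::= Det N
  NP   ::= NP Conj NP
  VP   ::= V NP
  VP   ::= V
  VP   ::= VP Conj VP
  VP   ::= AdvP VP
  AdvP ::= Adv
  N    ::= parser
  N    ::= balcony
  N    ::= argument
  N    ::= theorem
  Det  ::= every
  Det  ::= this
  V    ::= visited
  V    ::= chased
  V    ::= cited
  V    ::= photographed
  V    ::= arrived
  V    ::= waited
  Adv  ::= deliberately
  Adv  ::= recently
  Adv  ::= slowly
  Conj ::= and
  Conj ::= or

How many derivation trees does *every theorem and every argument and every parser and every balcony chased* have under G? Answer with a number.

Two of the 5 distinct bracketings:
[S [NP [NP [Det every] [N theorem]] [Conj and] [NP [NP [Det every] [N argument]] [Conj and] [NP [NP [Det every] [N parser]] [Conj and] [NP [Det every] [N balcony]]]]] [VP [V chased]]]
[S [NP [NP [Det every] [N theorem]] [Conj and] [NP [NP [NP [Det every] [N argument]] [Conj and] [NP [Det every] [N parser]]] [Conj and] [NP [Det every] [N balcony]]]] [VP [V chased]]]
The trees differ in how a recursive rule is bracketed over the same span.

5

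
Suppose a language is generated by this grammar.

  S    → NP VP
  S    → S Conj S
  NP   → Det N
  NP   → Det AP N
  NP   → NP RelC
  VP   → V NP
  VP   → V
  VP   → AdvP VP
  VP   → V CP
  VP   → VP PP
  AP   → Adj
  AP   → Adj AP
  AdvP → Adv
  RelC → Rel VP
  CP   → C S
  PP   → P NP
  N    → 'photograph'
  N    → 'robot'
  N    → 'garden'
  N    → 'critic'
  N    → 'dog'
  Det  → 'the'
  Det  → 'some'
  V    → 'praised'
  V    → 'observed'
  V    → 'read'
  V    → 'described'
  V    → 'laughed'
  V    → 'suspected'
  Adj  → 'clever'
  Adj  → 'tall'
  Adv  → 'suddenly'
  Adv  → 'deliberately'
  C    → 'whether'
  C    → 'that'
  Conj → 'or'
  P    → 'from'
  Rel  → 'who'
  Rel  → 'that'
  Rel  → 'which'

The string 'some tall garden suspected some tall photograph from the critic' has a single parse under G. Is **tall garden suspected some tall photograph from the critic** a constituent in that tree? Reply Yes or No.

[S [NP [Det some] [AP [Adj tall]] [N garden]] [VP [VP [V suspected] [NP [Det some] [AP [Adj tall]] [N photograph]]] [PP [P from] [NP [Det the] [N critic]]]]]
The smallest constituent containing 'tall garden suspected some tall photograph from the critic' is the S spanning 'some tall garden suspected some tall photograph from the critic'; no single node in the tree dominates exactly the given words.

No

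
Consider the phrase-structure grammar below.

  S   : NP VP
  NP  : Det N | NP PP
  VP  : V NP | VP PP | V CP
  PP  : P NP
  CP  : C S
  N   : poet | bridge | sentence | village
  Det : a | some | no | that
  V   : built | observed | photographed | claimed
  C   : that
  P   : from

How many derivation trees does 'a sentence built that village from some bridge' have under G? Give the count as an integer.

The two bracketings:
[S [NP [Det a] [N sentence]] [VP [V built] [NP [NP [Det that] [N village]] [PP [P from] [NP [Det some] [N bridge]]]]]]
[S [NP [Det a] [N sentence]] [VP [VP [V built] [NP [Det that] [N village]]] [PP [P from] [NP [Det some] [N bridge]]]]]
The difference turns on whether NP → NP PP is used at the relevant span, versus an alternative expansion of NP.

2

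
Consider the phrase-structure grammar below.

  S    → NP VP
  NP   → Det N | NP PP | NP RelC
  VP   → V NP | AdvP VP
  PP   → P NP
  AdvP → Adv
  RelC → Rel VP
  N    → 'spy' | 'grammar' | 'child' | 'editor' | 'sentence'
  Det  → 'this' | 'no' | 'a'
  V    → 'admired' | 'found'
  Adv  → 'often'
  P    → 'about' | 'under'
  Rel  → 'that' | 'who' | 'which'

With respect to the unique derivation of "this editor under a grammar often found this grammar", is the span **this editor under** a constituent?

[S [NP [NP [Det this] [N editor]] [PP [P under] [NP [Det a] [N grammar]]]] [VP [AdvP [Adv often]] [VP [V found] [NP [Det this] [N grammar]]]]]
The smallest constituent containing 'this editor under' is the NP spanning 'this editor under a grammar'; no single node in the tree dominates exactly the given words.

No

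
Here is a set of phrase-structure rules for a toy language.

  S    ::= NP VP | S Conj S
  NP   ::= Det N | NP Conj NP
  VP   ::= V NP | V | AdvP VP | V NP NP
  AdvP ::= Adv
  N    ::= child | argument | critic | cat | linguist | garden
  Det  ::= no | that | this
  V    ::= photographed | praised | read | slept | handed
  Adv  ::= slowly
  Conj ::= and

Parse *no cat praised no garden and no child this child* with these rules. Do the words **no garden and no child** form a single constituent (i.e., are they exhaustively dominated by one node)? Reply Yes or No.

Yes

[S [NP [Det no] [N cat]] [VP [V praised] [NP [NP [Det no] [N garden]] [Conj and] [NP [Det no] [N child]]] [NP [Det this] [N child]]]]
The words 'no garden and no child' are exhaustively dominated by a single NP node (built by NP → NP Conj NP), so they form a constituent.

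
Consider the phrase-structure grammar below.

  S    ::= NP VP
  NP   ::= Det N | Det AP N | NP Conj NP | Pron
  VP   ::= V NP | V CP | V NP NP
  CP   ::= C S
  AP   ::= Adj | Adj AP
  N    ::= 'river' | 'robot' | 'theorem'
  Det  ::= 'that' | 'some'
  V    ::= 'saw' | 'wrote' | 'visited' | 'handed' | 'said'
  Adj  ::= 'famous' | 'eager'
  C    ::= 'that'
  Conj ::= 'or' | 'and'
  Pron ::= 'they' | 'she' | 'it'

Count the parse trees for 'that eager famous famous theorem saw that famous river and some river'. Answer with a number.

1

[S [NP [Det that] [AP [Adj eager] [AP [Adj famous] [AP [Adj famous]]]] [N theorem]] [VP [V saw] [NP [NP [Det that] [AP [Adj famous]] [N river]] [Conj and] [NP [Det some] [N river]]]]]
No rule offers an alternative attachment or grouping for any span, so this is the only derivation.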